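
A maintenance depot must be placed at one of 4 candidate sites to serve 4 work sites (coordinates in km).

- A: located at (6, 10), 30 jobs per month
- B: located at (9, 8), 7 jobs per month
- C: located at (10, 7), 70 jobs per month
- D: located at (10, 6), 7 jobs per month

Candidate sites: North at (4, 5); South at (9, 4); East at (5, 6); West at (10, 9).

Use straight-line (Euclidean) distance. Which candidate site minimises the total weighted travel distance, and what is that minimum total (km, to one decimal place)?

West, total 294.6 km

Total weighted distance at each candidate:
  North (4, 5): total = 687.7
  South (9, 4): total = 466.3
  East (5, 6): total = 546.9
  West (10, 9): total = 294.6
Minimum is at West with total 294.6 km.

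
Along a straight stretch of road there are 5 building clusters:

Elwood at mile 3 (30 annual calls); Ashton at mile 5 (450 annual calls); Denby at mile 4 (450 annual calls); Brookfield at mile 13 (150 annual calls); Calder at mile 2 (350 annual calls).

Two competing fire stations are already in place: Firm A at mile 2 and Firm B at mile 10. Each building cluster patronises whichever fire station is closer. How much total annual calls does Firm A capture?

1280

The indifferent point is the midpoint (2+10)/2 = 6; building clusters left of it (closer to Firm A at 2) go to Firm A, those right go to Firm B.
  Calder at 2 (w=350) → Firm A
  Elwood at 3 (w=30) → Firm A
  Denby at 4 (w=450) → Firm A
  Ashton at 5 (w=450) → Firm A
  Brookfield at 13 (w=150) → Firm B
Firm A captures 1280; Firm B captures 150.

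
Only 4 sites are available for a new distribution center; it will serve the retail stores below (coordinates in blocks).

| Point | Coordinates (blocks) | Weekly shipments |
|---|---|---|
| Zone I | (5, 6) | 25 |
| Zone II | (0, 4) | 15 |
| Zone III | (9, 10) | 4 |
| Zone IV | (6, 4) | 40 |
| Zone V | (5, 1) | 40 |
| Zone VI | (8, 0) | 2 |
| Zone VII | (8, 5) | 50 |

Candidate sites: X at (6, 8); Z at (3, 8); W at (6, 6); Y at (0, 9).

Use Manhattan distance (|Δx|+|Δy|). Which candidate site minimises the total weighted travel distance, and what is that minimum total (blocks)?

Total weighted distance at each candidate:
  X (6, 8): total = 995
  Z (3, 8): total = 1303
  W (6, 6): total = 659
  Y (0, 9): total = 1909
Minimum is at W with total 659 blocks.

W, total 659 blocks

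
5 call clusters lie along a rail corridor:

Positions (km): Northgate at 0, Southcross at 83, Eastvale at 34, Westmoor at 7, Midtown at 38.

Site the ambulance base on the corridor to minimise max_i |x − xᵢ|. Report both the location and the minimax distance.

location 41.5, max distance 41.5

The 1-center on a line is the midpoint of the two extreme points: leftmost at 0, rightmost at 83.
Optimal location = (0 + 83)/2 = 41.5; maximum distance = (83 − 0)/2 = 41.5.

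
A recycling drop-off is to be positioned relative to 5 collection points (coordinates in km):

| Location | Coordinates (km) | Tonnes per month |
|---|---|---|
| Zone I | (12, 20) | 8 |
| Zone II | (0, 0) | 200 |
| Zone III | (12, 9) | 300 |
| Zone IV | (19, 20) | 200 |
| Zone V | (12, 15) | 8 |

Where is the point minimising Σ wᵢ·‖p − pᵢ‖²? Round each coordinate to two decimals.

The minimiser of Σwᵢ‖p−pᵢ‖² is the weighted centroid p* = (Σwᵢpᵢ)/(Σwᵢ).
Σwᵢ = 716.
Σwᵢxᵢ = 8·12 + 200·0 + 300·12 + 200·19 + 8·12 = 7592.
Σwᵢyᵢ = 8·20 + 200·0 + 300·9 + 200·20 + 8·15 = 6980.
x* = 7592/716 = 10.60, y* = 6980/716 = 9.75.

(10.60, 9.75)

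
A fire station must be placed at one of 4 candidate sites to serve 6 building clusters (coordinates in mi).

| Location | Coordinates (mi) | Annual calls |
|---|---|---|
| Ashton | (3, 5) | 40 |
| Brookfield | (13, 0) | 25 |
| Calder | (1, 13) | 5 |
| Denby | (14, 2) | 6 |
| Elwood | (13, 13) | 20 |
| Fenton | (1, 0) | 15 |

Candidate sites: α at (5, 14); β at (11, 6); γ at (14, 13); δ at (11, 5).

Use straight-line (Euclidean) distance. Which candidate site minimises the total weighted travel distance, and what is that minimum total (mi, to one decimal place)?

Total weighted distance at each candidate:
  α (5, 14): total = 1262.2
  β (11, 6): total = 892.2
  γ (14, 13): total = 1296.8
  δ (11, 5): total = 876.7
Minimum is at δ with total 876.7 mi.

δ, total 876.7 mi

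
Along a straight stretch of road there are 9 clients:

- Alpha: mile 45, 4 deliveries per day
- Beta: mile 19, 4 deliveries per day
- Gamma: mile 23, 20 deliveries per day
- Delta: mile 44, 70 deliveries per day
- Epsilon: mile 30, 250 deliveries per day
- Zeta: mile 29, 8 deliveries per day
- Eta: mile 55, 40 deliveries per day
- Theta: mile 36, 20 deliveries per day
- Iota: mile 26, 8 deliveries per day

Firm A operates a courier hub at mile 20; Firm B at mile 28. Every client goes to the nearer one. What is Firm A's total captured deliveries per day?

24

The indifferent point is the midpoint (20+28)/2 = 24; clients left of it (closer to Firm A at 20) go to Firm A, those right go to Firm B.
  Beta at 19 (w=4) → Firm A
  Gamma at 23 (w=20) → Firm A
  Iota at 26 (w=8) → Firm B
  Zeta at 29 (w=8) → Firm B
  Epsilon at 30 (w=250) → Firm B
  Theta at 36 (w=20) → Firm B
  Delta at 44 (w=70) → Firm B
  Alpha at 45 (w=4) → Firm B
  Eta at 55 (w=40) → Firm B
Firm A captures 24; Firm B captures 400.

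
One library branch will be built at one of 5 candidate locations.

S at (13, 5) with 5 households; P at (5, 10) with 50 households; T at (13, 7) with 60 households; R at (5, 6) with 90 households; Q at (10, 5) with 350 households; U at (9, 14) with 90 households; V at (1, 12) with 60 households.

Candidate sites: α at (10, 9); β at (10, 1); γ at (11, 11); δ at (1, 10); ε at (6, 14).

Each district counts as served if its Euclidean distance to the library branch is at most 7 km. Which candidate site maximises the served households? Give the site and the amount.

Coverage radius r = 7 km; a point is covered iff (Δx)²+(Δy)² ≤ 7² = 49.
  α (10, 9): covers {S, P, T, R, Q, U} → 645
  β (10, 1): covers {S, T, Q} → 415
  γ (11, 11): covers {S, P, T, Q, U} → 555
  δ (1, 10): covers {P, R, V} → 200
  ε (6, 14): covers {P, U, V} → 200
Maximum coverage at α: 645 households.

α, covering 645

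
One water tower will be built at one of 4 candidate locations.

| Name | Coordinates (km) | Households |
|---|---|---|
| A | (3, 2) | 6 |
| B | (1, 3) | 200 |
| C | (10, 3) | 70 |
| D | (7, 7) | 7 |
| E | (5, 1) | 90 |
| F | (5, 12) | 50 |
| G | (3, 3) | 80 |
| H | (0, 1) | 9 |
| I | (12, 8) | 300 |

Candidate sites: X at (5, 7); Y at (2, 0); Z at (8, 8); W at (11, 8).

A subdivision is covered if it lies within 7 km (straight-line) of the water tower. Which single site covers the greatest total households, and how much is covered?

X, covering 503

Coverage radius r = 7 km; a point is covered iff (Δx)²+(Δy)² ≤ 7² = 49.
  X (5, 7): covers {A, B, C, D, E, F, G} → 503
  Y (2, 0): covers {A, B, E, G, H} → 385
  Z (8, 8): covers {C, D, F, I} → 427
  W (11, 8): covers {C, D, I} → 377
Maximum coverage at X: 503 households.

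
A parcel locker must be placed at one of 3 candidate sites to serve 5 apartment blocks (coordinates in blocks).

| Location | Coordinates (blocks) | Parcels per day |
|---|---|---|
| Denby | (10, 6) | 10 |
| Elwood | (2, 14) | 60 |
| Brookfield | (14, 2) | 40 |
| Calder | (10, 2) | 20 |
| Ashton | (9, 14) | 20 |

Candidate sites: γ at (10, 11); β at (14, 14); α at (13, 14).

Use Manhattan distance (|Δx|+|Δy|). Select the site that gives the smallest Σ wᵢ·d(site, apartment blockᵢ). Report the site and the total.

Total weighted distance at each candidate:
  γ (10, 11): total = 1490
  β (14, 14): total = 1740
  α (13, 14): total = 1670
Minimum is at γ with total 1490 blocks.

γ, total 1490 blocks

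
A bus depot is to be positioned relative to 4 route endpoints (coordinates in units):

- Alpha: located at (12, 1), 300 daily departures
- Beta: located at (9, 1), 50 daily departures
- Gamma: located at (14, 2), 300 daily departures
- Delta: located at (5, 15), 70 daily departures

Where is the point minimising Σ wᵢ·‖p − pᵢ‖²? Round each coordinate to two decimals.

(11.94, 2.78)

The minimiser of Σwᵢ‖p−pᵢ‖² is the weighted centroid p* = (Σwᵢpᵢ)/(Σwᵢ).
Σwᵢ = 720.
Σwᵢxᵢ = 300·12 + 50·9 + 300·14 + 70·5 = 8600.
Σwᵢyᵢ = 300·1 + 50·1 + 300·2 + 70·15 = 2000.
x* = 8600/720 = 11.94, y* = 2000/720 = 2.78.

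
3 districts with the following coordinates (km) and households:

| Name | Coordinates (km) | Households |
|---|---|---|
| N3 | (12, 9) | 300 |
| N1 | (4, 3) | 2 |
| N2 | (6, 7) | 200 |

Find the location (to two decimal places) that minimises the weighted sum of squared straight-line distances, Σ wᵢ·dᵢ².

(9.58, 8.18)

The minimiser of Σwᵢ‖p−pᵢ‖² is the weighted centroid p* = (Σwᵢpᵢ)/(Σwᵢ).
Σwᵢ = 502.
Σwᵢxᵢ = 300·12 + 2·4 + 200·6 = 4808.
Σwᵢyᵢ = 300·9 + 2·3 + 200·7 = 4106.
x* = 4808/502 = 9.58, y* = 4106/502 = 8.18.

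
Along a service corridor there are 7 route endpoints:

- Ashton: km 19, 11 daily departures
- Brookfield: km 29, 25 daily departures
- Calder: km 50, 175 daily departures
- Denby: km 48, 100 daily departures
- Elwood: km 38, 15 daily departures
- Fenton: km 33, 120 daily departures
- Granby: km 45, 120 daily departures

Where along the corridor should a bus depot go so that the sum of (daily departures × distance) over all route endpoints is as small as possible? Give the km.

x = 45

For a sum of weighted absolute distances on a line, the optimum is the weighted median (not the mean). Total weight W = 566; half-weight = 283.
Sort by position and accumulate weight:
  km 19 (Ashton, w=11) → cum 11
  km 29 (Brookfield, w=25) → cum 36
  km 33 (Fenton, w=120) → cum 156
  km 38 (Elwood, w=15) → cum 171
  km 45 (Granby, w=120) → cum 291  ≥ 283 → median here
  km 48 (Denby, w=100) → cum 391
  km 50 (Calder, w=175) → cum 566
Optimal location: km 45.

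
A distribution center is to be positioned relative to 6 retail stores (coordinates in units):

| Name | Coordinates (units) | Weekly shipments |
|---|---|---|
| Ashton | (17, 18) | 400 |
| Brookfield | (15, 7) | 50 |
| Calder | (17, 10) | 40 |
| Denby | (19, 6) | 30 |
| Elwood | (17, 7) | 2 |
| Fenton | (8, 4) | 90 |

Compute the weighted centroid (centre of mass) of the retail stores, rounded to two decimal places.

The minimiser of Σwᵢ‖p−pᵢ‖² is the weighted centroid p* = (Σwᵢpᵢ)/(Σwᵢ).
Σwᵢ = 612.
Σwᵢxᵢ = 400·17 + 50·15 + 40·17 + 30·19 + 2·17 + 90·8 = 9554.
Σwᵢyᵢ = 400·18 + 50·7 + 40·10 + 30·6 + 2·7 + 90·4 = 8504.
x* = 9554/612 = 15.61, y* = 8504/612 = 13.90.

(15.61, 13.90)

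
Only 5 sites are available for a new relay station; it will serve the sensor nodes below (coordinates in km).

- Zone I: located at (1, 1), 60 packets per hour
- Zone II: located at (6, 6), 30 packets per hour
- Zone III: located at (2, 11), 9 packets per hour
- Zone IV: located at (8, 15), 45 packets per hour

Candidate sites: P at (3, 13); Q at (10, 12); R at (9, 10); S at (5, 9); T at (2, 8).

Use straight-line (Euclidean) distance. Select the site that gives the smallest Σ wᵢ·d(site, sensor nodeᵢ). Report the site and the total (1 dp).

S, total 965.8 km

Total weighted distance at each candidate:
  P (3, 13): total = 1220.9
  Q (10, 12): total = 1303.9
  R (9, 10): total = 1165.6
  S (5, 9): total = 965.8
  T (2, 8): total = 1000.3
Minimum is at S with total 965.8 km.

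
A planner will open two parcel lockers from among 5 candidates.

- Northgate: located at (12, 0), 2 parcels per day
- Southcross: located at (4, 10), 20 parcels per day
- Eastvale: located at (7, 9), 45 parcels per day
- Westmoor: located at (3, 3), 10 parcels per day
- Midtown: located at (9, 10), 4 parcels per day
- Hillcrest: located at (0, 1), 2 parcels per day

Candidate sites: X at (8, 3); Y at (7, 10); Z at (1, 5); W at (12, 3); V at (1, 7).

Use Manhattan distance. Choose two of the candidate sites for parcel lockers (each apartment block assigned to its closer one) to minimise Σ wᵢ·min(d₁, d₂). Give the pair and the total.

{Y, Z}, total 193

Evaluate every pair (each demand assigned to the nearer of the two):
  {Y, Z}: total = 193
  {X, Y}: total = 197
  {Y, V}: total = 217
  {Y, W}: total = 237
  {X, V}: total = 545
  {X, Z}: total = 571
  {W, V}: total = 600
  {Z, V}: total = 606
  {X, W}: total = 643
  {Z, W}: total = 706
Best pair: {Y, Z} with total 193.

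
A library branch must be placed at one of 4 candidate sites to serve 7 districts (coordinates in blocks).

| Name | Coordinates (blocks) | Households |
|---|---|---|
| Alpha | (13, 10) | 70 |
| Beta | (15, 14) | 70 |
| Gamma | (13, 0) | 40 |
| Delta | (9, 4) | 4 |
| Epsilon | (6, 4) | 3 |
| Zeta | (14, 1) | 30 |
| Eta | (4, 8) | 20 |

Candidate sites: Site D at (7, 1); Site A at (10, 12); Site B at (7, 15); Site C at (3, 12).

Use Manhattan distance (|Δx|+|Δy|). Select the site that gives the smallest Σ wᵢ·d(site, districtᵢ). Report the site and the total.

Total weighted distance at each candidate:
  Site D (7, 1): total = 3242
  Site A (10, 12): total = 2162
  Site B (7, 15): total = 3158
  Site C (3, 12): total = 3549
Minimum is at Site A with total 2162 blocks.

Site A, total 2162 blocks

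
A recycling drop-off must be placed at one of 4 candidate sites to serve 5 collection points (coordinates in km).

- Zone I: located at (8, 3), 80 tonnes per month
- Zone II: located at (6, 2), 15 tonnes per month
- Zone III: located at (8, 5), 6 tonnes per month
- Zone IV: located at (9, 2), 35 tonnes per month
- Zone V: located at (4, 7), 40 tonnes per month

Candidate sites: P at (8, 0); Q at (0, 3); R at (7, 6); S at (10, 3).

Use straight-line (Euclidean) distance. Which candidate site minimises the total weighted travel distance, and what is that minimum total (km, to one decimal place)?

S, total 576.8 km

Total weighted distance at each candidate:
  P (8, 0): total = 713.2
  Q (0, 3): total = 1323.9
  R (7, 6): total = 606.3
  S (10, 3): total = 576.8
Minimum is at S with total 576.8 km.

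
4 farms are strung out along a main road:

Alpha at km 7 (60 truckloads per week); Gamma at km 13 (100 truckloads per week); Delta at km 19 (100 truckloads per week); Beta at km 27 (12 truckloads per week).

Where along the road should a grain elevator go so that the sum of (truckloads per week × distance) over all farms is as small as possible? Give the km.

For a sum of weighted absolute distances on a line, the optimum is the weighted median (not the mean). Total weight W = 272; half-weight = 136.
Sort by position and accumulate weight:
  km 7 (Alpha, w=60) → cum 60
  km 13 (Gamma, w=100) → cum 160  ≥ 136 → median here
  km 19 (Delta, w=100) → cum 260
  km 27 (Beta, w=12) → cum 272
Optimal location: km 13.

x = 13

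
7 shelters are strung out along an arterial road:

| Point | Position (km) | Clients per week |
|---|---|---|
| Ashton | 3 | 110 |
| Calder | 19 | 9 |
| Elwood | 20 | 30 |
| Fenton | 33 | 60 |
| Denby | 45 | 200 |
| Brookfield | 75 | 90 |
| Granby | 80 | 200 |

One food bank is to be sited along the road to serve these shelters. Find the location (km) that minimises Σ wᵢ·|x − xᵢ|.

For a sum of weighted absolute distances on a line, the optimum is the weighted median (not the mean). Total weight W = 699; half-weight = 349.5.
Sort by position and accumulate weight:
  km 3 (Ashton, w=110) → cum 110
  km 19 (Calder, w=9) → cum 119
  km 20 (Elwood, w=30) → cum 149
  km 33 (Fenton, w=60) → cum 209
  km 45 (Denby, w=200) → cum 409  ≥ 349.5 → median here
  km 75 (Brookfield, w=90) → cum 499
  km 80 (Granby, w=200) → cum 699
Optimal location: km 45.

x = 45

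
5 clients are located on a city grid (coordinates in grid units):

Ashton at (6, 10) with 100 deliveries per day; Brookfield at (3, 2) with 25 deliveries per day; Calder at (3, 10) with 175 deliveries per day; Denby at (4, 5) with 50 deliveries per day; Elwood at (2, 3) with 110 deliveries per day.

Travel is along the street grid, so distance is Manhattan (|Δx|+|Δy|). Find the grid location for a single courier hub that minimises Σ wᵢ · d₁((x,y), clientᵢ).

(3, 10)

Manhattan distance separates: Σwᵢ(|x−xᵢ|+|y−yᵢ|) = Σwᵢ|x−xᵢ| + Σwᵢ|y−yᵢ|, so x and y are optimised independently as 1-D weighted medians.
Total weight W = 460; half = 230.
x-coordinate, sorted with cumulative weight:
  x=2 (Elwood, w=110) cum 110
  x=3 (Brookfield, w=25) cum 135
  x=3 (Calder, w=175) cum 310  ← median
  x=4 (Denby, w=50) cum 360
  x=6 (Ashton, w=100) cum 460
⇒ x* = 3
y-coordinate, sorted with cumulative weight:
  y=2 (Brookfield, w=25) cum 25
  y=3 (Elwood, w=110) cum 135
  y=5 (Denby, w=50) cum 185
  y=10 (Ashton, w=100) cum 285  ← median
  y=10 (Calder, w=175) cum 460
⇒ y* = 10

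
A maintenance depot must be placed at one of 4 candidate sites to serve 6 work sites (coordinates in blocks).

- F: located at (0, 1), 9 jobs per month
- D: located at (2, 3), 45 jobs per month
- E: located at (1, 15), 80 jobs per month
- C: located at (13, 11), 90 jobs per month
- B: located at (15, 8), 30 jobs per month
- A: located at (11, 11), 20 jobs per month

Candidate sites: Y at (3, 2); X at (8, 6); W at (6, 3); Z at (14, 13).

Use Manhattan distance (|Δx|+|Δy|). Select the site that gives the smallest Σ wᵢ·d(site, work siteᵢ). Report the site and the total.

Z, total 2974 blocks

Total weighted distance at each candidate:
  Y (3, 2): total = 3916
  X (8, 6): total = 3132
  W (6, 3): total = 3642
  Z (14, 13): total = 2974
Minimum is at Z with total 2974 blocks.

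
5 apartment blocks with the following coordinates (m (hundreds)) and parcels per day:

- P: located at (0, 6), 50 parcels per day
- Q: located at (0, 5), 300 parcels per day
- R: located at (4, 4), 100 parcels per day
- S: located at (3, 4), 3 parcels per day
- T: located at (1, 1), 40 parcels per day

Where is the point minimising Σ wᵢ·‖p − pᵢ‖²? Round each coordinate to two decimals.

(0.91, 4.57)

The minimiser of Σwᵢ‖p−pᵢ‖² is the weighted centroid p* = (Σwᵢpᵢ)/(Σwᵢ).
Σwᵢ = 493.
Σwᵢxᵢ = 50·0 + 300·0 + 100·4 + 3·3 + 40·1 = 449.
Σwᵢyᵢ = 50·6 + 300·5 + 100·4 + 3·4 + 40·1 = 2252.
x* = 449/493 = 0.91, y* = 2252/493 = 4.57.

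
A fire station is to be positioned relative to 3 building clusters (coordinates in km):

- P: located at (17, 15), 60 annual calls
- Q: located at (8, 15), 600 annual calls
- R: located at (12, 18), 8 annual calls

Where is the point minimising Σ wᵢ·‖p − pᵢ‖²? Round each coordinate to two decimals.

(8.86, 15.04)

The minimiser of Σwᵢ‖p−pᵢ‖² is the weighted centroid p* = (Σwᵢpᵢ)/(Σwᵢ).
Σwᵢ = 668.
Σwᵢxᵢ = 60·17 + 600·8 + 8·12 = 5916.
Σwᵢyᵢ = 60·15 + 600·15 + 8·18 = 10044.
x* = 5916/668 = 8.86, y* = 10044/668 = 15.04.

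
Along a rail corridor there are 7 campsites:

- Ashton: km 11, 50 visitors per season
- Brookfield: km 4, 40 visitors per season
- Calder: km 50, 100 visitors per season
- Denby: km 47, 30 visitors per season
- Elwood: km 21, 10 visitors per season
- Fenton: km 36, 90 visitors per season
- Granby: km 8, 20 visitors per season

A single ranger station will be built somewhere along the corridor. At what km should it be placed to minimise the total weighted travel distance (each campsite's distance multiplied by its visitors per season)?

x = 36

For a sum of weighted absolute distances on a line, the optimum is the weighted median (not the mean). Total weight W = 340; half-weight = 170.
Sort by position and accumulate weight:
  km 4 (Brookfield, w=40) → cum 40
  km 8 (Granby, w=20) → cum 60
  km 11 (Ashton, w=50) → cum 110
  km 21 (Elwood, w=10) → cum 120
  km 36 (Fenton, w=90) → cum 210  ≥ 170 → median here
  km 47 (Denby, w=30) → cum 240
  km 50 (Calder, w=100) → cum 340
Optimal location: km 36.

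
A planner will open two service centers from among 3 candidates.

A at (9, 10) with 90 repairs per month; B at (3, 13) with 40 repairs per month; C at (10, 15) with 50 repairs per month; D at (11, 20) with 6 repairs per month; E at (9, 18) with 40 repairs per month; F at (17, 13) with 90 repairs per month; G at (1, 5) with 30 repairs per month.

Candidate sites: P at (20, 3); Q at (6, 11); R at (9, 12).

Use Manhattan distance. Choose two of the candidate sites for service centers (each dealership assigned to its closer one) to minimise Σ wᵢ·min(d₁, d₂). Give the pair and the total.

{Q, R}, total 2020

Evaluate every pair (each demand assigned to the nearer of the two):
  {Q, R}: total = 2020
  {P, R}: total = 2220
  {P, Q}: total = 2944
Best pair: {Q, R} with total 2020.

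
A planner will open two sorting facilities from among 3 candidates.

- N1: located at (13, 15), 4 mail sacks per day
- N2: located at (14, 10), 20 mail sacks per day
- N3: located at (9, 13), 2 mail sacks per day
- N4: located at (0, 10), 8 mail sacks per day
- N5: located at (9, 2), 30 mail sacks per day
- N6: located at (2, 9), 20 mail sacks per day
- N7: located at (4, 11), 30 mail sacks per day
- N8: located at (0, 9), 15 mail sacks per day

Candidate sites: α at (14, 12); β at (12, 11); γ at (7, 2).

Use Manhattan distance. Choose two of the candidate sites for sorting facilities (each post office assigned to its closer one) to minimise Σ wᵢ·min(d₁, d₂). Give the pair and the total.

{β, γ}, total 944

Evaluate every pair (each demand assigned to the nearer of the two):
  {β, γ}: total = 944
  {α, γ}: total = 1028
  {α, β}: total = 1220
Best pair: {β, γ} with total 944.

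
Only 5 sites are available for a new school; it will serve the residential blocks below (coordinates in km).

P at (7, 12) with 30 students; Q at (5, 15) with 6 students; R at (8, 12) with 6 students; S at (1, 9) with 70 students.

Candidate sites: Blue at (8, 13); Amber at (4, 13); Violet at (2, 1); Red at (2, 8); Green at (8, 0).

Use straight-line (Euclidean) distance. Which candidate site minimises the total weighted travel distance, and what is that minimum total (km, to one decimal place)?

Total weighted distance at each candidate:
  Blue (8, 13): total = 634.4
  Amber (4, 13): total = 483.0
  Violet (2, 1): total = 1087.9
  Red (2, 8): total = 380.0
  Green (8, 0): total = 1323.2
Minimum is at Red with total 380.0 km.

Red, total 380.0 km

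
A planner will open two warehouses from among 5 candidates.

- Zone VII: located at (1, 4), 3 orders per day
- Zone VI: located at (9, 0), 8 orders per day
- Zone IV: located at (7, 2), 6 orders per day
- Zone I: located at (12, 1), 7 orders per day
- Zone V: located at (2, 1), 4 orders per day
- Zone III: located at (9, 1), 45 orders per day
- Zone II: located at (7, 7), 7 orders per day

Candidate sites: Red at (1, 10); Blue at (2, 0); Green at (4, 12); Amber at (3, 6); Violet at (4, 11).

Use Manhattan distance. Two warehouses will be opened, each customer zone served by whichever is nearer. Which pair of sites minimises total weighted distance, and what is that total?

{Blue, Amber}, total 586

Evaluate every pair (each demand assigned to the nearer of the two):
  {Blue, Amber}: total = 586
  {Blue, Violet}: total = 603
  {Blue, Green}: total = 610
  {Red, Blue}: total = 617
  {Red, Amber}: total = 808
  {Green, Amber}: total = 808
  {Amber, Violet}: total = 808
  {Red, Violet}: total = 1108
  {Green, Violet}: total = 1128
  {Red, Green}: total = 1181
Best pair: {Blue, Amber} with total 586.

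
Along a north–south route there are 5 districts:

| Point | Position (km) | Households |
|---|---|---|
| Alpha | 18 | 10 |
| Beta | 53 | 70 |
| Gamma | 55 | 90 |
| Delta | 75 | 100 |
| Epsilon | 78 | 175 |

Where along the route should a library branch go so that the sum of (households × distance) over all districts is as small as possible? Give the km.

For a sum of weighted absolute distances on a line, the optimum is the weighted median (not the mean). Total weight W = 445; half-weight = 222.5.
Sort by position and accumulate weight:
  km 18 (Alpha, w=10) → cum 10
  km 53 (Beta, w=70) → cum 80
  km 55 (Gamma, w=90) → cum 170
  km 75 (Delta, w=100) → cum 270  ≥ 222.5 → median here
  km 78 (Epsilon, w=175) → cum 445
Optimal location: km 75.

x = 75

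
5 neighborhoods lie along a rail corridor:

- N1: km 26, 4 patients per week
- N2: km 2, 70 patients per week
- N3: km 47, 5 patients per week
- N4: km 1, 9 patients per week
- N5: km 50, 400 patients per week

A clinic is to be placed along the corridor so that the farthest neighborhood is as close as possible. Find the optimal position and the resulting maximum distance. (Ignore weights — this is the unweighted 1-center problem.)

location 25.5, max distance 24.5

The 1-center on a line is the midpoint of the two extreme points: leftmost at 1, rightmost at 50.
Optimal location = (1 + 50)/2 = 25.5; maximum distance = (50 − 1)/2 = 24.5.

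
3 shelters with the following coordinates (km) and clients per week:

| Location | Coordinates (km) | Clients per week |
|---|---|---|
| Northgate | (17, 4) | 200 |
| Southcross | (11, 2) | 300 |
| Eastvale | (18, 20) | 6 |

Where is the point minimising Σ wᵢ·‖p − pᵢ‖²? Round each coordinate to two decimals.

(13.45, 3.00)

The minimiser of Σwᵢ‖p−pᵢ‖² is the weighted centroid p* = (Σwᵢpᵢ)/(Σwᵢ).
Σwᵢ = 506.
Σwᵢxᵢ = 200·17 + 300·11 + 6·18 = 6808.
Σwᵢyᵢ = 200·4 + 300·2 + 6·20 = 1520.
x* = 6808/506 = 13.45, y* = 1520/506 = 3.00.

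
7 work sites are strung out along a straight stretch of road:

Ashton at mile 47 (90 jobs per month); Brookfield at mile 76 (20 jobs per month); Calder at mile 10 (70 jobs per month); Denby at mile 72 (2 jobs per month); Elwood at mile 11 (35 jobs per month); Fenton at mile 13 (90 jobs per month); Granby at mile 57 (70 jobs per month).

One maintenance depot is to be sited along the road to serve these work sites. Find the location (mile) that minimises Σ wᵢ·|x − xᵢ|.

x = 13

For a sum of weighted absolute distances on a line, the optimum is the weighted median (not the mean). Total weight W = 377; half-weight = 188.5.
Sort by position and accumulate weight:
  mile 10 (Calder, w=70) → cum 70
  mile 11 (Elwood, w=35) → cum 105
  mile 13 (Fenton, w=90) → cum 195  ≥ 188.5 → median here
  mile 47 (Ashton, w=90) → cum 285
  mile 57 (Granby, w=70) → cum 355
  mile 72 (Denby, w=2) → cum 357
  mile 76 (Brookfield, w=20) → cum 377
Optimal location: mile 13.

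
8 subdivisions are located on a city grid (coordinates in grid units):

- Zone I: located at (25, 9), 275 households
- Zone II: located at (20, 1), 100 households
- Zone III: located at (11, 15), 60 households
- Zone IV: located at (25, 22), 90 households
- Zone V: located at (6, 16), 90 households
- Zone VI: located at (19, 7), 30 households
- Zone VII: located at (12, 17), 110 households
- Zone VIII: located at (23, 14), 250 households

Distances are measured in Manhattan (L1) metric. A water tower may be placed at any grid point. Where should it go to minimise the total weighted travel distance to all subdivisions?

Manhattan distance separates: Σwᵢ(|x−xᵢ|+|y−yᵢ|) = Σwᵢ|x−xᵢ| + Σwᵢ|y−yᵢ|, so x and y are optimised independently as 1-D weighted medians.
Total weight W = 1005; half = 502.5.
x-coordinate, sorted with cumulative weight:
  x=6 (Zone V, w=90) cum 90
  x=11 (Zone III, w=60) cum 150
  x=12 (Zone VII, w=110) cum 260
  x=19 (Zone VI, w=30) cum 290
  x=20 (Zone II, w=100) cum 390
  x=23 (Zone VIII, w=250) cum 640  ← median
  x=25 (Zone I, w=275) cum 915
  x=25 (Zone IV, w=90) cum 1005
⇒ x* = 23
y-coordinate, sorted with cumulative weight:
  y=1 (Zone II, w=100) cum 100
  y=7 (Zone VI, w=30) cum 130
  y=9 (Zone I, w=275) cum 405
  y=14 (Zone VIII, w=250) cum 655  ← median
  y=15 (Zone III, w=60) cum 715
  y=16 (Zone V, w=90) cum 805
  y=17 (Zone VII, w=110) cum 915
  y=22 (Zone IV, w=90) cum 1005
⇒ y* = 14

(23, 14)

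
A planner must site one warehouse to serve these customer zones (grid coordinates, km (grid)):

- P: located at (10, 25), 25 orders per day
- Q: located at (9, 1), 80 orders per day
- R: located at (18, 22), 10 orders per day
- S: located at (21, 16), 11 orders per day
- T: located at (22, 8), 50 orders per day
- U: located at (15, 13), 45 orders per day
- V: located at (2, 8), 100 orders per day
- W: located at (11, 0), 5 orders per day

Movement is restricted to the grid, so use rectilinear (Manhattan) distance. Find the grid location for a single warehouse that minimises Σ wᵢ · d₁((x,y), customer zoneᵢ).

Manhattan distance separates: Σwᵢ(|x−xᵢ|+|y−yᵢ|) = Σwᵢ|x−xᵢ| + Σwᵢ|y−yᵢ|, so x and y are optimised independently as 1-D weighted medians.
Total weight W = 326; half = 163.
x-coordinate, sorted with cumulative weight:
  x=2 (V, w=100) cum 100
  x=9 (Q, w=80) cum 180  ← median
  x=10 (P, w=25) cum 205
  x=11 (W, w=5) cum 210
  x=15 (U, w=45) cum 255
  x=18 (R, w=10) cum 265
  x=21 (S, w=11) cum 276
  x=22 (T, w=50) cum 326
⇒ x* = 9
y-coordinate, sorted with cumulative weight:
  y=0 (W, w=5) cum 5
  y=1 (Q, w=80) cum 85
  y=8 (T, w=50) cum 135
  y=8 (V, w=100) cum 235  ← median
  y=13 (U, w=45) cum 280
  y=16 (S, w=11) cum 291
  y=22 (R, w=10) cum 301
  y=25 (P, w=25) cum 326
⇒ y* = 8

(9, 8)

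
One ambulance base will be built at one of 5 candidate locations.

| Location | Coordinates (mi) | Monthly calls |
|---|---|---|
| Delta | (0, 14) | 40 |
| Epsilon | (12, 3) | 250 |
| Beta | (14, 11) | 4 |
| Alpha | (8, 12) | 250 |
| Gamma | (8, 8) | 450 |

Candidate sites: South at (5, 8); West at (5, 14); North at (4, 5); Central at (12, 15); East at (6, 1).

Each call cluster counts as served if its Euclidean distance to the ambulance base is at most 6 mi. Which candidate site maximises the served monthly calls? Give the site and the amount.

South, covering 700

Coverage radius r = 6 mi; a point is covered iff (Δx)²+(Δy)² ≤ 6² = 36.
  South (5, 8): covers {Alpha, Gamma} → 700
  West (5, 14): covers {Delta, Alpha} → 290
  North (4, 5): covers {Gamma} → 450
  Central (12, 15): covers {Beta, Alpha} → 254
  East (6, 1): covers {none} → 0
Maximum coverage at South: 700 monthly calls.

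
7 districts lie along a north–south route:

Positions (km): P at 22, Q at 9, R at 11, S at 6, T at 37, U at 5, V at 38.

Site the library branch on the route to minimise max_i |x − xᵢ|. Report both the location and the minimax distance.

location 21.5, max distance 16.5

The 1-center on a line is the midpoint of the two extreme points: leftmost at 5, rightmost at 38.
Optimal location = (5 + 38)/2 = 21.5; maximum distance = (38 − 5)/2 = 16.5.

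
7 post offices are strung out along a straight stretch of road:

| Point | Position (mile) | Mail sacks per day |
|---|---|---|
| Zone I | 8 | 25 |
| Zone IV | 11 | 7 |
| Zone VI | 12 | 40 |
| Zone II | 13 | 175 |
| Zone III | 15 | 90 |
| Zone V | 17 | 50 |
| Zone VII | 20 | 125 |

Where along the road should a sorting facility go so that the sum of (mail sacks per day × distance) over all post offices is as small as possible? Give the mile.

For a sum of weighted absolute distances on a line, the optimum is the weighted median (not the mean). Total weight W = 512; half-weight = 256.
Sort by position and accumulate weight:
  mile 8 (Zone I, w=25) → cum 25
  mile 11 (Zone IV, w=7) → cum 32
  mile 12 (Zone VI, w=40) → cum 72
  mile 13 (Zone II, w=175) → cum 247
  mile 15 (Zone III, w=90) → cum 337  ≥ 256 → median here
  mile 17 (Zone V, w=50) → cum 387
  mile 20 (Zone VII, w=125) → cum 512
Optimal location: mile 15.

x = 15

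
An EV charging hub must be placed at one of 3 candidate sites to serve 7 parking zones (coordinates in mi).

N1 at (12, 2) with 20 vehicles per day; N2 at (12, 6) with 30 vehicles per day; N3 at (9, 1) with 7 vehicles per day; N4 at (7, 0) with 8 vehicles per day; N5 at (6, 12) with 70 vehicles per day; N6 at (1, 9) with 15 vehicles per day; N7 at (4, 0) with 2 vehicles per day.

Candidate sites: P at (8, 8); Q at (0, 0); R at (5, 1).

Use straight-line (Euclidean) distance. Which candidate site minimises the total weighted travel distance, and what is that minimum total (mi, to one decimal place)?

P, total 829.4 mi

Total weighted distance at each candidate:
  P (8, 8): total = 829.4
  Q (0, 0): total = 1848.2
  R (5, 1): total = 1355.5
Minimum is at P with total 829.4 mi.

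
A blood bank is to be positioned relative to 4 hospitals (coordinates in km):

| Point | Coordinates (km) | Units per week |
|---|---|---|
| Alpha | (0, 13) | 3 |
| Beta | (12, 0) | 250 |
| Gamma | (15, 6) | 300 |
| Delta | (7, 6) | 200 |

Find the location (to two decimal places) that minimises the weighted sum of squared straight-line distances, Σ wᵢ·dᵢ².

(11.82, 4.04)

The minimiser of Σwᵢ‖p−pᵢ‖² is the weighted centroid p* = (Σwᵢpᵢ)/(Σwᵢ).
Σwᵢ = 753.
Σwᵢxᵢ = 3·0 + 250·12 + 300·15 + 200·7 = 8900.
Σwᵢyᵢ = 3·13 + 250·0 + 300·6 + 200·6 = 3039.
x* = 8900/753 = 11.82, y* = 3039/753 = 4.04.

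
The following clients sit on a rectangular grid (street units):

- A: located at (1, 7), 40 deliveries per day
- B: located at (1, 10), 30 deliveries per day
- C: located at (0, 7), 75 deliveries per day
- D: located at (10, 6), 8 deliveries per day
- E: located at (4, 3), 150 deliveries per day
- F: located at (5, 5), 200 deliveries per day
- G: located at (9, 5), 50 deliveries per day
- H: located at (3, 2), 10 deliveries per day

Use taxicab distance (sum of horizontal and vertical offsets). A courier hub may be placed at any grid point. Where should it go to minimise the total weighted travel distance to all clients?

(4, 5)

Manhattan distance separates: Σwᵢ(|x−xᵢ|+|y−yᵢ|) = Σwᵢ|x−xᵢ| + Σwᵢ|y−yᵢ|, so x and y are optimised independently as 1-D weighted medians.
Total weight W = 563; half = 281.5.
x-coordinate, sorted with cumulative weight:
  x=0 (C, w=75) cum 75
  x=1 (A, w=40) cum 115
  x=1 (B, w=30) cum 145
  x=3 (H, w=10) cum 155
  x=4 (E, w=150) cum 305  ← median
  x=5 (F, w=200) cum 505
  x=9 (G, w=50) cum 555
  x=10 (D, w=8) cum 563
⇒ x* = 4
y-coordinate, sorted with cumulative weight:
  y=2 (H, w=10) cum 10
  y=3 (E, w=150) cum 160
  y=5 (F, w=200) cum 360  ← median
  y=5 (G, w=50) cum 410
  y=6 (D, w=8) cum 418
  y=7 (A, w=40) cum 458
  y=7 (C, w=75) cum 533
  y=10 (B, w=30) cum 563
⇒ y* = 5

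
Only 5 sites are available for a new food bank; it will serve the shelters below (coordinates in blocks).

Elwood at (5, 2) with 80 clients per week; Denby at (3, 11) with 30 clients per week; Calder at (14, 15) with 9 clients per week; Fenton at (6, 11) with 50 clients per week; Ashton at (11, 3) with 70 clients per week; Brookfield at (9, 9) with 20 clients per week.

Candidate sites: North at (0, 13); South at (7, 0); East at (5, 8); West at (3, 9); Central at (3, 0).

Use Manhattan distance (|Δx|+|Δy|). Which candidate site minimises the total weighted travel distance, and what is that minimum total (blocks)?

East, total 1844 blocks

Total weighted distance at each candidate:
  North (0, 13): total = 3704
  South (7, 0): total = 2278
  East (5, 8): total = 1844
  West (3, 9): total = 2283
  Central (3, 0): total = 2654
Minimum is at East with total 1844 blocks.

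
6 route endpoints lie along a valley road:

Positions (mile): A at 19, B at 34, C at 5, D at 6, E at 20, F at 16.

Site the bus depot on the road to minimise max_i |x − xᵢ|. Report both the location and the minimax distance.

location 19.5, max distance 14.5

The 1-center on a line is the midpoint of the two extreme points: leftmost at 5, rightmost at 34.
Optimal location = (5 + 34)/2 = 19.5; maximum distance = (34 − 5)/2 = 14.5.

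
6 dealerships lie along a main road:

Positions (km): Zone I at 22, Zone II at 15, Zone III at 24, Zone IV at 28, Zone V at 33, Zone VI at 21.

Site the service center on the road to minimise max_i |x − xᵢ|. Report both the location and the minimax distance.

location 24, max distance 9

The 1-center on a line is the midpoint of the two extreme points: leftmost at 15, rightmost at 33.
Optimal location = (15 + 33)/2 = 24; maximum distance = (33 − 15)/2 = 9.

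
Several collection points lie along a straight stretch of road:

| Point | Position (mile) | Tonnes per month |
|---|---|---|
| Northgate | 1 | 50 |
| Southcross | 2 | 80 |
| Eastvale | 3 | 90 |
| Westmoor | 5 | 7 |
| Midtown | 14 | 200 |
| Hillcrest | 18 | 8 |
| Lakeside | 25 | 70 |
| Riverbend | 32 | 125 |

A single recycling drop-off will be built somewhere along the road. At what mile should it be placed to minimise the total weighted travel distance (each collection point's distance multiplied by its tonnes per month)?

For a sum of weighted absolute distances on a line, the optimum is the weighted median (not the mean). Total weight W = 630; half-weight = 315.
Sort by position and accumulate weight:
  mile 1 (Northgate, w=50) → cum 50
  mile 2 (Southcross, w=80) → cum 130
  mile 3 (Eastvale, w=90) → cum 220
  mile 5 (Westmoor, w=7) → cum 227
  mile 14 (Midtown, w=200) → cum 427  ≥ 315 → median here
  mile 18 (Hillcrest, w=8) → cum 435
  mile 25 (Lakeside, w=70) → cum 505
  mile 32 (Riverbend, w=125) → cum 630
Optimal location: mile 14.

x = 14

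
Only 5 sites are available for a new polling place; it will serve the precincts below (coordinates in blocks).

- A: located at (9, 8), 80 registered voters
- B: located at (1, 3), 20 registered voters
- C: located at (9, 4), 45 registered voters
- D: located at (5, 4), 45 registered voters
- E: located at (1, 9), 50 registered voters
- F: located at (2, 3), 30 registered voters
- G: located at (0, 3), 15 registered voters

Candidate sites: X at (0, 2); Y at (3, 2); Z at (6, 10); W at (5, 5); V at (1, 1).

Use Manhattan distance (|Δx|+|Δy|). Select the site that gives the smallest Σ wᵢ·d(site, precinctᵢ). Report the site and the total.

Total weighted distance at each candidate:
  X (0, 2): total = 2555
  Y (3, 2): total = 2130
  Z (6, 10): total = 2185
  W (5, 5): total = 1605
  V (1, 1): total = 2585
Minimum is at W with total 1605 blocks.

W, total 1605 blocks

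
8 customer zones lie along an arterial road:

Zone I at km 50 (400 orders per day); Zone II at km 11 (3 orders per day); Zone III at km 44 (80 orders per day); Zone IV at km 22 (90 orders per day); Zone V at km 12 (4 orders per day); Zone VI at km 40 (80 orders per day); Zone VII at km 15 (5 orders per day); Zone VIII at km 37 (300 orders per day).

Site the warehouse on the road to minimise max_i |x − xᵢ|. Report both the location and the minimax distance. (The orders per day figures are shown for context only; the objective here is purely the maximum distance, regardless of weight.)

location 30.5, max distance 19.5

The 1-center on a line is the midpoint of the two extreme points: leftmost at 11, rightmost at 50.
Optimal location = (11 + 50)/2 = 30.5; maximum distance = (50 − 11)/2 = 19.5.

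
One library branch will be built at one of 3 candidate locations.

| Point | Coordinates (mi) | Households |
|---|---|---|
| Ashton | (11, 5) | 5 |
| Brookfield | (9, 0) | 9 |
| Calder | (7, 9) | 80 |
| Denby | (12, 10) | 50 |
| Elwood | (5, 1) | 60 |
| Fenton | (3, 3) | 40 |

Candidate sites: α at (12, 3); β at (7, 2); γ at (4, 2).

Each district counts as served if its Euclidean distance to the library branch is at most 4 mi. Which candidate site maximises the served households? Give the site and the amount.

Coverage radius r = 4 mi; a point is covered iff (Δx)²+(Δy)² ≤ 4² = 16.
  α (12, 3): covers {Ashton} → 5
  β (7, 2): covers {Brookfield, Elwood} → 69
  γ (4, 2): covers {Elwood, Fenton} → 100
Maximum coverage at γ: 100 households.

γ, covering 100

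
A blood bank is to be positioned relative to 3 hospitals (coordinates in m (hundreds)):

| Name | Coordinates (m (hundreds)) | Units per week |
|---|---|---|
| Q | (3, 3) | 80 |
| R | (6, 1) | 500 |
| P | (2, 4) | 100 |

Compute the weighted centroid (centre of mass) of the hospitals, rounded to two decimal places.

(5.06, 1.68)

The minimiser of Σwᵢ‖p−pᵢ‖² is the weighted centroid p* = (Σwᵢpᵢ)/(Σwᵢ).
Σwᵢ = 680.
Σwᵢxᵢ = 80·3 + 500·6 + 100·2 = 3440.
Σwᵢyᵢ = 80·3 + 500·1 + 100·4 = 1140.
x* = 3440/680 = 5.06, y* = 1140/680 = 1.68.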